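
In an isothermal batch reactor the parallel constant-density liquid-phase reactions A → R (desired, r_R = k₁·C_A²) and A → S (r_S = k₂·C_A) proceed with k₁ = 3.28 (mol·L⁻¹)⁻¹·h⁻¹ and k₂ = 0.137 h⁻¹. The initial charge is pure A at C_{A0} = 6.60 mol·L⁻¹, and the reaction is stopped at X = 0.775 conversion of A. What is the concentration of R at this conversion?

5.05 mol·L⁻¹

C_A = C_{A0}(1−X) = 1.485 mol·L⁻¹.
Along a PFR/batch, dC_S/dC_A = −r_S/(r_R+r_S) = −k₂/(k₂+k₁·C_A).
Integrating from C_{A0} to C_A: C_S = (0.137/3.28)·ln[(0.137+3.28·6.60)/(0.137+3.28·1.48)] = 0.04177·ln(21.78/5.008) = 0.06141 mol·L⁻¹.
Then C_R = (C_{A0}−C_A) − C_S = 5.115 − 0.06141 = 5.054 mol·L⁻¹.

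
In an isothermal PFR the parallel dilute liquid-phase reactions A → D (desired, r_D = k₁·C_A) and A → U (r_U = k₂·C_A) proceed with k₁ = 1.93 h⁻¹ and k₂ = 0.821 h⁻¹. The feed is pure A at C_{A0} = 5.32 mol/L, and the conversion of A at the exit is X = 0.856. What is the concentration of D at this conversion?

3.19 mol/L

C_A = C_{A0}(1−X) = 0.7661 mol/L.
Both paths are first order in A, so the instantaneous fraction to D is constant: dC_D/d(−C_A) = k₁/(k₁+k₂) = 0.7016.
C_D = 0.7016·(C_{A0}−C_A) = 0.7016×4.554 = 3.19 mol/L.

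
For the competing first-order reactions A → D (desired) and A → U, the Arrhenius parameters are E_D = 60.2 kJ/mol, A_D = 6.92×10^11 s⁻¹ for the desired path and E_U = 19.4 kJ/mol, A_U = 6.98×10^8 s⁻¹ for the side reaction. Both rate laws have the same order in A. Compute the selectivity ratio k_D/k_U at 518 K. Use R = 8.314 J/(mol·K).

0.0762

Since both paths have the same order in A, the concentration cancels and S_{D/U} = k_D/k_U = (A_D/A_U)·exp[(E_U−E_D)/(RT)].
(E_U−E_D)/(RT) = (19.4−60.2)×10³/(8.314×518) = -40800/4307 = -9.474.
k_D/k_U = (6.92×10^11/6.98×10^8)·exp(-9.474) = 991.4 × 7.685×10^-5 = 0.0762.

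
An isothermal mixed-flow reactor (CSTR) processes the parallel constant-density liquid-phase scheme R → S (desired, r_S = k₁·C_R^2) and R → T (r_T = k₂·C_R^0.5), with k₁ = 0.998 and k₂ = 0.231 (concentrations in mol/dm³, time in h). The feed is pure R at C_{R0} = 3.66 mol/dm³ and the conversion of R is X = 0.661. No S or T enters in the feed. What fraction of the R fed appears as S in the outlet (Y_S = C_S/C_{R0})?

Exit C_R = C_{R0}(1−X) = 3.66×0.339 = 1.241 mol/dm³.
A CSTR operates uniformly at the exit composition, giving r_S = 1.536 and r_T = 0.2573 (each k·C_R^n at C_R = 1.241).
Fraction of consumed R going to S: r_S/(r_S+r_T) = 0.8565.
C_S = 0.8565·C_{R0}·X = 0.8565×3.66×0.661 = 2.07 mol/dm³; Y_S = C_S/C_{R0} = 0.566.

0.566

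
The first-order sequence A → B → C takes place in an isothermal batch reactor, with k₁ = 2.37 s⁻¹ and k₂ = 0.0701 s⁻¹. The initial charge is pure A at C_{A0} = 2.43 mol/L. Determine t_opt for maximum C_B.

1.53 s

The intermediate peaks when r₁ = r₂, i.e. k₁e^(−k₁t) = k₂e^(−k₂t), giving t_opt = ln(k₂/k₁)/(k₂−k₁).
= ln(0.0701/2.37)/(0.0701−2.37) = ln(0.02958)/-2.300 = -3.521/-2.300 = 1.53 s.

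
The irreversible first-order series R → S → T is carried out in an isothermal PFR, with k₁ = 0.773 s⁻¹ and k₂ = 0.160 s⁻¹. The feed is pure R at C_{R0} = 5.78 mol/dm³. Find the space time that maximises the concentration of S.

Setting dC_S/dτ = 0 gives τ_opt = ln(k₂/k₁)/(k₂−k₁).
= ln(0.160/0.773)/(0.160−0.773) = ln(0.2070)/-0.6130 = -1.575/-0.6130 = 2.57 s.

2.57 s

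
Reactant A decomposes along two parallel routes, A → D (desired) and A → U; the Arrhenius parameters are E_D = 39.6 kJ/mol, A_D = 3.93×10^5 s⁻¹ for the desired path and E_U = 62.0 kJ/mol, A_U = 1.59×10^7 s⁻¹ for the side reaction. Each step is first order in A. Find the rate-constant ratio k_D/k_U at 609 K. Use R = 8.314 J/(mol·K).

With equal orders, S_{D/U} = k_D/k_U = (A_D/A_U)·exp[(E_U−E_D)/(RT)].
(E_U−E_D)/(RT) = (62.0−39.6)×10³/(8.314×609) = 22400/5063 = 4.424.
k_D/k_U = (3.93×10^5/1.59×10^7)·exp(4.424) = 0.02472 × 83.43 = 2.06.
Since E_D < E_U, lowering the temperature improves selectivity toward D.

2.06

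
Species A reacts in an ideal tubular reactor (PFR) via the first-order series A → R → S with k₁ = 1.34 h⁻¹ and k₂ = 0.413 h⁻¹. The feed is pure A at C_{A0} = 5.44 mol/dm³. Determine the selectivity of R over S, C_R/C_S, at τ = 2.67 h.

Solving the coupled first-order balances gives C_R(τ) = [k₁/(k₂−k₁)]·C_{A0}·(e^(−k₁τ) − e^(−k₂τ)).
e^(−k₁τ) = e^(−1.34×2.67) = e^(−3.578) = 0.02794; e^(−k₂τ) = e^(−1.103) = 0.3320.
C_R = 1.34×5.44/(0.413−1.34) × (0.02794−0.3320) = (-7.864)×(-0.3040) = 2.391 mol/dm³.
C_A = C_{A0}e^(−k₁τ) = 0.1520 mol/dm³, so C_S = C_{A0}−C_A−C_R = 2.897 mol/dm³; C_R/C_S = 0.825.

0.825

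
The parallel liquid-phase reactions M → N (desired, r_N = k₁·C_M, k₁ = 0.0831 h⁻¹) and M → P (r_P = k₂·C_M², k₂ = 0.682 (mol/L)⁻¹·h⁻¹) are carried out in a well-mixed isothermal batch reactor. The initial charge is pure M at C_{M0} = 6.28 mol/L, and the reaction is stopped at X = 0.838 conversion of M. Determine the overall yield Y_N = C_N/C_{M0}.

0.0335

C_M = C_{M0}(1−X) = 1.017 mol/L.
Along a PFR/batch, dC_N/dC_M = −r_N/(r_N+r_P) = −k₁/(k₁+k₂·C_M).
Integrating from C_{M0} to C_M: C_N = (0.0831/0.682)·ln[(0.0831+0.682·6.28)/(0.0831+0.682·1.02)] = 0.1218·ln(4.366/0.7769) = 0.2103 mol/L.
Y_N = C_N/C_{M0} = 0.2103/6.28 = 0.0335.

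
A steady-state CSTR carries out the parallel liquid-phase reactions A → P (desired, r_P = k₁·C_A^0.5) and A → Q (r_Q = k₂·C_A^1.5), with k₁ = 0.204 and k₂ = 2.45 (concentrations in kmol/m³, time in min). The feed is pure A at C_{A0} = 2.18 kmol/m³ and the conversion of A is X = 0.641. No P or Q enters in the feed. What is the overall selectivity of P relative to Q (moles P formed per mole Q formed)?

0.106

Exit C_A = C_{A0}(1−X) = 2.18×0.359 = 0.7826 kmol/m³.
A CSTR operates uniformly at the exit composition, giving r_P = 0.1805 and r_Q = 1.696 (each k·C_A^n at C_A = 0.7826).
Overall selectivity = C_P/C_Q = r_Pτ/(r_Qτ) = r_P/r_Q = 0.106.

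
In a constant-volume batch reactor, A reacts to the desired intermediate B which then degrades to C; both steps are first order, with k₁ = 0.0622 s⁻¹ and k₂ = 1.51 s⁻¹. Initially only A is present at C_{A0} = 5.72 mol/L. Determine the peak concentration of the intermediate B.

At the optimum, C_{B,max}/C_{A0} = (k₁/k₂)^[k₂/(k₂−k₁)].
= (0.0622/1.51)^(1.51/(1.51−0.0622)) = (0.04119)^(1.043) = 0.03592.
C_{B,max} = 0.03592×5.72 = 0.205 mol/L.

0.205 mol/L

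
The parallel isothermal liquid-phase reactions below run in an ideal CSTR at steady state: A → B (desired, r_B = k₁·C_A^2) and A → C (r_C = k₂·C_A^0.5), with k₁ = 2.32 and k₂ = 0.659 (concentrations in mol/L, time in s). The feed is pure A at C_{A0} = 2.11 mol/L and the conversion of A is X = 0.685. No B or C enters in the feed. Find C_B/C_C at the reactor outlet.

Exit C_A = C_{A0}(1−X) = 2.11×0.315 = 0.6646 mol/L.
In a CSTR the entire volume is at exit conditions, so r_B = 2.32×0.6646^2 = 1.025 and r_C = 0.659×0.6646^0.5 = 0.5373.
Overall selectivity = C_B/C_C = r_Bτ/(r_Cτ) = r_B/r_C = 1.91.

1.91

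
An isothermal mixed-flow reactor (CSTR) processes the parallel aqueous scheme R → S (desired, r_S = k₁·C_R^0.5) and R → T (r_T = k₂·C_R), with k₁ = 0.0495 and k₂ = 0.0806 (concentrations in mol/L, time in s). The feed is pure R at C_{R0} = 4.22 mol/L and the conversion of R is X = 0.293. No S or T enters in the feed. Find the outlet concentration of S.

0.324 mol/L

Exit C_R = C_{R0}(1−X) = 4.22×0.707 = 2.984 mol/L.
In a CSTR the entire volume is at exit conditions, so r_S = 0.0495×2.984^0.5 = 0.08550 and r_T = 0.0806×2.984 = 0.2405.
Fraction of consumed R going to S: r_S/(r_S+r_T) = 0.2623.
C_S = 0.2623·C_{R0}·X = 0.2623×4.22×0.293 = 0.324 mol/L.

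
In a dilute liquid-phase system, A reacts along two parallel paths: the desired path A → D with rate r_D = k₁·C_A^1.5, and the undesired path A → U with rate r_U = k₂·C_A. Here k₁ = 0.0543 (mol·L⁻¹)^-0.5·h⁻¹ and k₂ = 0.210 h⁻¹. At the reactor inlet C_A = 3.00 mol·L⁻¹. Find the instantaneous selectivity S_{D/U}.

S_{D/U} = r_D/r_U = (k₁·C_A^1.5)/(k₂·C_A) = (k₁/k₂)·C_A^0.5.
= (0.0543×3.000^1.5) / (0.210×3.000) = 0.2822/0.6300 = 0.448.
Since the desired path is higher order in A, keeping C_A high (PFR or concentrated feed) favours D.

0.448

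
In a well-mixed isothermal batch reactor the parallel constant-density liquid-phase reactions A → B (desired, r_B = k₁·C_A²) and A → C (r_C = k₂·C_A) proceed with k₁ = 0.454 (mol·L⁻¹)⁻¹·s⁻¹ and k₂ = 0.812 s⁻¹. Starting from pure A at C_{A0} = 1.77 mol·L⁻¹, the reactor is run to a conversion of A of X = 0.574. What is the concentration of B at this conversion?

0.415 mol·L⁻¹

C_A = C_{A0}(1−X) = 0.7540 mol·L⁻¹.
Along a PFR/batch, dC_C/dC_A = −r_C/(r_B+r_C) = −k₂/(k₂+k₁·C_A).
Integrating from C_{A0} to C_A: C_C = (0.812/0.454)·ln[(0.812+0.454·1.77)/(0.812+0.454·0.754)] = 1.789·ln(1.616/1.154) = 0.6013 mol·L⁻¹.
Then C_B = (C_{A0}−C_A) − C_C = 1.016 − 0.6013 = 0.4147 mol·L⁻¹.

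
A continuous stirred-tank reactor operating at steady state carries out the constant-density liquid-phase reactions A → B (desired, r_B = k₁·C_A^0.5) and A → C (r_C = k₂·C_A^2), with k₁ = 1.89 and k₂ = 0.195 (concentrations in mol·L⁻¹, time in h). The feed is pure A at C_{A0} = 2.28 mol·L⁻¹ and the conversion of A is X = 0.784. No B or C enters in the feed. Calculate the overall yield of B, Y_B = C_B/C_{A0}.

Exit C_A = C_{A0}(1−X) = 2.28×0.216 = 0.4925 mol·L⁻¹.
In a CSTR the entire volume is at exit conditions, so r_B = 1.89×0.4925^0.5 = 1.326 and r_C = 0.195×0.4925^2 = 0.04729.
Fraction of consumed A going to B: r_B/(r_B+r_C) = 0.9656.
C_B = 0.9656·C_{A0}·X = 0.9656×2.28×0.784 = 1.73 mol·L⁻¹; Y_B = C_B/C_{A0} = 0.757.

0.757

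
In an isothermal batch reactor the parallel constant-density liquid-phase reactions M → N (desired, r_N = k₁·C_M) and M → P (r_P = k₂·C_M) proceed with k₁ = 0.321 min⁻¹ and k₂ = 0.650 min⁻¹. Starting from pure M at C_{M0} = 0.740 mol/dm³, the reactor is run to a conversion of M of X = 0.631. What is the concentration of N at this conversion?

C_M = C_{M0}(1−X) = 0.2731 mol/dm³.
Both paths are first order in M, so the instantaneous fraction to N is constant: dC_N/d(−C_M) = k₁/(k₁+k₂) = 0.3306.
C_N = 0.3306·(C_{M0}−C_M) = 0.3306×0.4669 = 0.154 mol/dm³.

0.154 mol/dm³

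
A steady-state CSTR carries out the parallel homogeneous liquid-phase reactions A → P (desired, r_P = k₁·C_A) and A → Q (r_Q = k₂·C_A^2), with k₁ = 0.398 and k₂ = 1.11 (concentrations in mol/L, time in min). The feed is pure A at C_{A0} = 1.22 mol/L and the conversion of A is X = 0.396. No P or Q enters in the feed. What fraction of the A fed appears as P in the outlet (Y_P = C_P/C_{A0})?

Exit C_A = C_{A0}(1−X) = 1.22×0.604 = 0.7369 mol/L.
Rates in a CSTR are evaluated at the outlet concentration: r_P = 0.398×0.7369 = 0.2933, r_Q = 1.11×0.7369^2 = 0.6027.
Fraction of consumed A going to P: r_P/(r_P+r_Q) = 0.3273.
C_P = 0.3273·C_{A0}·X = 0.3273×1.22×0.396 = 0.158 mol/L; Y_P = C_P/C_{A0} = 0.130.

0.130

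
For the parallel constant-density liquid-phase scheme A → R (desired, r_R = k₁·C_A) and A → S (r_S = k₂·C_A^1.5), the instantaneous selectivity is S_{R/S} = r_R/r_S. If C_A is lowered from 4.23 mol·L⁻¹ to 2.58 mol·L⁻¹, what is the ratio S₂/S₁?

S_{R/S} = (k₁/k₂)·C_A^-0.5, so S₂/S₁ = (C_{A,2}/C_{A,1})^-0.5.
= (2.58/4.23)^(-0.5) = (0.6099)^(-0.5) = 1.28.

1.28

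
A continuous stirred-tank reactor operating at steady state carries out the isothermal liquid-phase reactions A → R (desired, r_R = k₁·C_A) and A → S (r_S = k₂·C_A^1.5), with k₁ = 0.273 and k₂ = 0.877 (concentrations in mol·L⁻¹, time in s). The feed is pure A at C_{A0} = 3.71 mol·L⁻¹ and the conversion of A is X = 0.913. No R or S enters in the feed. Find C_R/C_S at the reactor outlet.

0.548

Exit C_A = C_{A0}(1−X) = 3.71×0.0870 = 0.3228 mol·L⁻¹.
A CSTR operates uniformly at the exit composition, giving r_R = 0.08812 and r_S = 0.1608 (each k·C_A^n at C_A = 0.3228).
Overall selectivity = C_R/C_S = r_Rτ/(r_Sτ) = r_R/r_S = 0.548.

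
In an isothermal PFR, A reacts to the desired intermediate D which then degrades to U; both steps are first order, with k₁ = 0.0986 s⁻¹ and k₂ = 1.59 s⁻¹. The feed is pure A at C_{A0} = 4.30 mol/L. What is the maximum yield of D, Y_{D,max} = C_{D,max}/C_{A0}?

Evaluating C_D at τ_opt = ln(k₂/k₁)/(k₂−k₁) gives C_{D,max}/C_{A0} = (k₁/k₂)^[k₂/(k₂−k₁)].
= (0.0986/1.59)^(1.59/(1.59−0.0986)) = (0.06201)^(1.066) = 0.05160.

0.0516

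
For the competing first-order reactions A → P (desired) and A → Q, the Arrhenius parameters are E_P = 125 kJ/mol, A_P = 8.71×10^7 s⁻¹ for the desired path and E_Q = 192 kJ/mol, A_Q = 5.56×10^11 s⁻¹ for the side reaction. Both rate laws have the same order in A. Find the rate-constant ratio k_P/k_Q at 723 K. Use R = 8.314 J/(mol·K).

10.9

Since both paths have the same order in A, the concentration cancels and S_{P/Q} = k_P/k_Q = (A_P/A_Q)·exp[(E_Q−E_P)/(RT)].
(E_Q−E_P)/(RT) = (192−125)×10³/(8.314×723) = 67000/6011 = 11.15.
k_P/k_Q = (8.71×10^7/5.56×10^11)·exp(11.15) = 1.567×10^-4 × 69299 = 10.9.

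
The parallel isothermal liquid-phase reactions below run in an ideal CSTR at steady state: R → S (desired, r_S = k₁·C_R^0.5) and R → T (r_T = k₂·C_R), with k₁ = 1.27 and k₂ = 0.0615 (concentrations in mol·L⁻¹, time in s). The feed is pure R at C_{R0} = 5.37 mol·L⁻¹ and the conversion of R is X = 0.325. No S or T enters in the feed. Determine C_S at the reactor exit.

1.60 mol·L⁻¹

Exit C_R = C_{R0}(1−X) = 5.37×0.675 = 3.625 mol·L⁻¹.
In a CSTR the entire volume is at exit conditions, so r_S = 1.27×3.625^0.5 = 2.418 and r_T = 0.0615×3.625 = 0.2229.
Fraction of consumed R going to S: r_S/(r_S+r_T) = 0.9156.
C_S = 0.9156·C_{R0}·X = 0.9156×5.37×0.325 = 1.60 mol·L⁻¹.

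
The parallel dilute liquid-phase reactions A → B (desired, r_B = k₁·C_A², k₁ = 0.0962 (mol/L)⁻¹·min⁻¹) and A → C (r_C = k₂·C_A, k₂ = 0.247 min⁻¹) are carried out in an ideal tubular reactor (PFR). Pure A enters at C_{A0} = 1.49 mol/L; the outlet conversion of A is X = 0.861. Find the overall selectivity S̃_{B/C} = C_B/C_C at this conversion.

C_A = C_{A0}(1−X) = 0.2071 mol/L.
Along a PFR/batch, dC_C/dC_A = −r_C/(r_B+r_C) = −k₂/(k₂+k₁·C_A).
Integrating from C_{A0} to C_A: C_C = (0.247/0.0962)·ln[(0.247+0.0962·1.49)/(0.247+0.0962·0.207)] = 2.568·ln(0.3903/0.2669) = 0.9758 mol/L.
Then C_B = (C_{A0}−C_A) − C_C = 1.283 − 0.9758 = 0.3071 mol/L.
S̃_{B/C} = C_B/C_C = 0.3071/0.9758 = 0.315.

0.315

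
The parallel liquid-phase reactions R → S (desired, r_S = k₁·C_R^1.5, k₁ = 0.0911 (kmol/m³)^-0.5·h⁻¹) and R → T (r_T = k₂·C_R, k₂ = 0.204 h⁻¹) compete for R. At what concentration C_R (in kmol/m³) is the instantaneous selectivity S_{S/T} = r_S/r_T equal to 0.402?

0.810 kmol/m³

S_{S/T} = (k₁/k₂)·C_R^0.5 ⇒ C_R = (S·k₂/k₁)^(2).
= (0.402×0.204/0.0911)^(2) = (0.9002)^(2) = 0.810 kmol/m³.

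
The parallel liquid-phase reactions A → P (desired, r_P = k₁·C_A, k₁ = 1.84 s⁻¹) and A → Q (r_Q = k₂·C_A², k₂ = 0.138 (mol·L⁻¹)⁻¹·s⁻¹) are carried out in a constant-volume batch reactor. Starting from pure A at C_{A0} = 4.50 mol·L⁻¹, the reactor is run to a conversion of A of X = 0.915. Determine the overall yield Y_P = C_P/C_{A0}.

0.778

C_A = C_{A0}(1−X) = 0.3825 mol·L⁻¹.
Along a PFR/batch, dC_P/dC_A = −r_P/(r_P+r_Q) = −k₁/(k₁+k₂·C_A).
Integrating from C_{A0} to C_A: C_P = (1.84/0.138)·ln[(1.84+0.138·4.50)/(1.84+0.138·0.382)] = 13.33·ln(2.461/1.893) = 3.500 mol·L⁻¹.
Y_P = C_P/C_{A0} = 3.500/4.50 = 0.778.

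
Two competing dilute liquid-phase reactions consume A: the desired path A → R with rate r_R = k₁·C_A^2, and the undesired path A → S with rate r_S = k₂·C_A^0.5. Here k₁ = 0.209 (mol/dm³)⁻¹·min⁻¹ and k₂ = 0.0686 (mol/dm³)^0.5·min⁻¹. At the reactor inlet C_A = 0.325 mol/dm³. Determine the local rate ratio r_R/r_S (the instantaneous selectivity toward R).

0.564

S_{R/S} = r_R/r_S = (k₁·C_A^2)/(k₂·C_A^0.5) = (k₁/k₂)·C_A^1.5.
= (0.209×0.3250^2) / (0.0686×0.3250^0.5) = 0.02208/0.03911 = 0.564.
Since the desired path is higher order in A, keeping C_A high (PFR or concentrated feed) favours R.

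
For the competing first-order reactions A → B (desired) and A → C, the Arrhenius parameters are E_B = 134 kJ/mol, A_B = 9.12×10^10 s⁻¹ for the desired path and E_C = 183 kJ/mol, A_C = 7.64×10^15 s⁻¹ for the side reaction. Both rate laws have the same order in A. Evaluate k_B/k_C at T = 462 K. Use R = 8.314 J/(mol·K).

With equal orders, S_{B/C} = k_B/k_C = (A_B/A_C)·exp[(E_C−E_B)/(RT)].
(E_C−E_B)/(RT) = (183−134)×10³/(8.314×462) = 49000/3841 = 12.76.
k_B/k_C = (9.12×10^10/7.64×10^15)·exp(12.76) = 1.194×10^-5 × 3.469×10^5 = 4.14.
Since E_B < E_C, lowering the temperature improves selectivity toward B.

4.14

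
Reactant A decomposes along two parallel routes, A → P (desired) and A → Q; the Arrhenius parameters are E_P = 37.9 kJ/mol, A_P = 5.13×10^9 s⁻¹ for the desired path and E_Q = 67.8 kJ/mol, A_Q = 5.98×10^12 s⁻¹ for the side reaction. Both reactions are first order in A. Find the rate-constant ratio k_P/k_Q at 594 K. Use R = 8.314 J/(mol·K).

0.365

Since both paths have the same order in A, the concentration cancels and S_{P/Q} = k_P/k_Q = (A_P/A_Q)·exp[(E_Q−E_P)/(RT)].
(E_Q−E_P)/(RT) = (67.8−37.9)×10³/(8.314×594) = 29900/4939 = 6.054.
k_P/k_Q = (5.13×10^9/5.98×10^12)·exp(6.054) = 8.579×10^-4 × 426.0 = 0.365.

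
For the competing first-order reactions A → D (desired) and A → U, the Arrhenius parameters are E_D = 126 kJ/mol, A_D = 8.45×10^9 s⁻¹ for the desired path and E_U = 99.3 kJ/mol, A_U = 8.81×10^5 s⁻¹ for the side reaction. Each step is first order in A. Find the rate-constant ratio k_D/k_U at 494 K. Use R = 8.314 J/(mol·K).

14.4

k_D/k_U = (A_D/A_U)·exp[−(E_D−E_U)/(RT)] = (A_D/A_U)·exp[(E_U−E_D)/(RT)].
(E_U−E_D)/(RT) = (99.3−126)×10³/(8.314×494) = -26700/4107 = -6.501.
k_D/k_U = (8.45×10^9/8.81×10^5)·exp(-6.501) = 9591 × 0.001502 = 14.4.
Since E_D > E_U, raising the temperature improves selectivity toward D.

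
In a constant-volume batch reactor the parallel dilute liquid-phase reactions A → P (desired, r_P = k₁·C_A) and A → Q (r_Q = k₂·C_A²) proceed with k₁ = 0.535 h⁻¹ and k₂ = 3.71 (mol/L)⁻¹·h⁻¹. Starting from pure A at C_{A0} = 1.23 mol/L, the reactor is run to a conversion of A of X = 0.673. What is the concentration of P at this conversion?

C_A = C_{A0}(1−X) = 0.4022 mol/L.
Along a PFR/batch, dC_P/dC_A = −r_P/(r_P+r_Q) = −k₁/(k₁+k₂·C_A).
Integrating from C_{A0} to C_A: C_P = (0.535/3.71)·ln[(0.535+3.71·1.23)/(0.535+3.71·0.402)] = 0.1442·ln(5.098/2.027) = 0.1330 mol/L.

0.133 mol/L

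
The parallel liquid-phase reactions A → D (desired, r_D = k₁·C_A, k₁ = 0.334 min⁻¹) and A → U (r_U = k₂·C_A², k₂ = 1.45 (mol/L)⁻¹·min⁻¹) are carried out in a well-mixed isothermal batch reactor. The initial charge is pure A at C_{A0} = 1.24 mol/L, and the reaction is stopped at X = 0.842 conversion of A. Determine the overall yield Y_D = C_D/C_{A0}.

C_A = C_{A0}(1−X) = 0.1959 mol/L.
Along a PFR/batch, dC_D/dC_A = −r_D/(r_D+r_U) = −k₁/(k₁+k₂·C_A).
Integrating from C_{A0} to C_A: C_D = (0.334/1.45)·ln[(0.334+1.45·1.24)/(0.334+1.45·0.196)] = 0.2303·ln(2.132/0.6181) = 0.2852 mol/L.
Y_D = C_D/C_{A0} = 0.2852/1.24 = 0.230.

0.230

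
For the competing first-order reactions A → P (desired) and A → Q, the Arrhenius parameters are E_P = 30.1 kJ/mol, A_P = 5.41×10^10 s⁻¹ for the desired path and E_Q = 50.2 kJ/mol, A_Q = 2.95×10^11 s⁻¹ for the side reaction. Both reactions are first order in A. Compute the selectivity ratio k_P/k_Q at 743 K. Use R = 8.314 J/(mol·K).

4.75

Since both paths have the same order in A, the concentration cancels and S_{P/Q} = k_P/k_Q = (A_P/A_Q)·exp[(E_Q−E_P)/(RT)].
(E_Q−E_P)/(RT) = (50.2−30.1)×10³/(8.314×743) = 20100/6177 = 3.254.
k_P/k_Q = (5.41×10^10/2.95×10^11)·exp(3.254) = 0.1834 × 25.89 = 4.75.
Since E_P < E_Q, lowering the temperature improves selectivity toward P.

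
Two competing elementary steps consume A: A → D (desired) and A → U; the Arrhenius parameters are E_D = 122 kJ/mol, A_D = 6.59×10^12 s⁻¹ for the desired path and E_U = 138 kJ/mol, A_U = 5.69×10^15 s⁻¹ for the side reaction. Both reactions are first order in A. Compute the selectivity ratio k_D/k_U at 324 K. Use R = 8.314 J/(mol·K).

0.440

Since both paths have the same order in A, the concentration cancels and S_{D/U} = k_D/k_U = (A_D/A_U)·exp[(E_U−E_D)/(RT)].
(E_U−E_D)/(RT) = (138−122)×10³/(8.314×324) = 16000/2694 = 5.940.
k_D/k_U = (6.59×10^12/5.69×10^15)·exp(5.940) = 0.001158 × 379.8 = 0.440.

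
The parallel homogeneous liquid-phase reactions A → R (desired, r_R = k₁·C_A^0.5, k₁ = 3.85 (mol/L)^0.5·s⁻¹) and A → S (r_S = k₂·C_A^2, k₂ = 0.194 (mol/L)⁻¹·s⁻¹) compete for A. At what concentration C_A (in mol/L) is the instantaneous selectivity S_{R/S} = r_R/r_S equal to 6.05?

S_{R/S} = (k₁/k₂)·C_A^-1.5 ⇒ C_A = (S·k₂/k₁)^(1/(-1.5)).
= (6.05×0.194/3.85)^(-0.6667) = (0.3049)^(-0.6667) = 2.21 mol/L.

2.21 mol/L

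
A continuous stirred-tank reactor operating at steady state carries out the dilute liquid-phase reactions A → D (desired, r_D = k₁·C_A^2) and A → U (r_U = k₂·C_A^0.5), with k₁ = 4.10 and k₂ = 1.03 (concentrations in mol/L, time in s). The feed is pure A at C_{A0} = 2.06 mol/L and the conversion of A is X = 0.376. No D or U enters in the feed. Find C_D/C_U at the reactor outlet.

5.80

Exit C_A = C_{A0}(1−X) = 2.06×0.624 = 1.285 mol/L.
A CSTR operates uniformly at the exit composition, giving r_D = 6.775 and r_U = 1.168 (each k·C_A^n at C_A = 1.285).
Overall selectivity = C_D/C_U = r_Dτ/(r_Uτ) = r_D/r_U = 5.80.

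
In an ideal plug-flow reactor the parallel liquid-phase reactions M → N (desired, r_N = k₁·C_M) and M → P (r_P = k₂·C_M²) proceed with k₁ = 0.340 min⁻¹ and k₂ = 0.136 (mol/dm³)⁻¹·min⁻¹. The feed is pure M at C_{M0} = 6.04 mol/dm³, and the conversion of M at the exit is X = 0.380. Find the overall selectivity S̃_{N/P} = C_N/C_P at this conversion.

C_M = C_{M0}(1−X) = 3.745 mol/dm³.
Along a PFR/batch, dC_N/dC_M = −r_N/(r_N+r_P) = −k₁/(k₁+k₂·C_M).
Integrating from C_{M0} to C_M: C_N = (0.340/0.136)·ln[(0.340+0.136·6.04)/(0.340+0.136·3.74)] = 2.500·ln(1.161/0.8493) = 0.7825 mol/dm³.
C_P = (C_{M0}−C_M)−C_N = 1.513 mol/dm³; S̃_{N/P} = 0.7825/1.513 = 0.517.

0.517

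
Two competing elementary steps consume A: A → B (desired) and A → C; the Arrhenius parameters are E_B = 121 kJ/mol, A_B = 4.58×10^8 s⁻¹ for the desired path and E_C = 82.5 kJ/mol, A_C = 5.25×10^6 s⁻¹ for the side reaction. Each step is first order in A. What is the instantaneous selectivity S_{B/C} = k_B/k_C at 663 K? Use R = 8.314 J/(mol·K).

Since both paths have the same order in A, the concentration cancels and S_{B/C} = k_B/k_C = (A_B/A_C)·exp[(E_C−E_B)/(RT)].
(E_C−E_B)/(RT) = (82.5−121)×10³/(8.314×663) = -38500/5512 = -6.985.
k_B/k_C = (4.58×10^8/5.25×10^6)·exp(-6.985) = 87.24 × 9.261×10^-4 = 0.0808.
Since E_B > E_C, raising the temperature improves selectivity toward B.

0.0808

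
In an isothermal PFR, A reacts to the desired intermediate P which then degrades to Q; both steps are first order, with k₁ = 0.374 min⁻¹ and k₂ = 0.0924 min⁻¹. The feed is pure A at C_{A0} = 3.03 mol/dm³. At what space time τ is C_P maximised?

4.96 min

For first-order series the maximum of C_P occurs at τ_opt = ln(k₂/k₁)/(k₂−k₁).
= ln(0.0924/0.374)/(0.0924−0.374) = ln(0.2471)/-0.2816 = -1.398/-0.2816 = 4.96 min.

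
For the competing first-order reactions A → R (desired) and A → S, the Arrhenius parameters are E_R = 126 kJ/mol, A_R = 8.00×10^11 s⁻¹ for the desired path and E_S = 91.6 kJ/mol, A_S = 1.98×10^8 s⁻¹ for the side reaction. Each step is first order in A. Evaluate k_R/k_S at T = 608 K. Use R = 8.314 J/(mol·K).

4.48

Since both paths have the same order in A, the concentration cancels and S_{R/S} = k_R/k_S = (A_R/A_S)·exp[(E_S−E_R)/(RT)].
(E_S−E_R)/(RT) = (91.6−126)×10³/(8.314×608) = -34400/5055 = -6.805.
k_R/k_S = (8.00×10^11/1.98×10^8)·exp(-6.805) = 4040 × 0.001108 = 4.48.
Since E_R > E_S, raising the temperature improves selectivity toward R.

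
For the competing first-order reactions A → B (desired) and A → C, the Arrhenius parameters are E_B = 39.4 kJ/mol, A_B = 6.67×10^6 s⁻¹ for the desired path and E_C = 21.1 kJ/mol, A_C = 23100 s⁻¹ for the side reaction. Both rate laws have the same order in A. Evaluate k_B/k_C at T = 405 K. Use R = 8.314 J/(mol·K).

1.26

With equal orders, S_{B/C} = k_B/k_C = (A_B/A_C)·exp[(E_C−E_B)/(RT)].
(E_C−E_B)/(RT) = (21.1−39.4)×10³/(8.314×405) = -18300/3367 = -5.435.
k_B/k_C = (6.67×10^6/23100)·exp(-5.435) = 288.7 × 0.004362 = 1.26.
Since E_B > E_C, raising the temperature improves selectivity toward B.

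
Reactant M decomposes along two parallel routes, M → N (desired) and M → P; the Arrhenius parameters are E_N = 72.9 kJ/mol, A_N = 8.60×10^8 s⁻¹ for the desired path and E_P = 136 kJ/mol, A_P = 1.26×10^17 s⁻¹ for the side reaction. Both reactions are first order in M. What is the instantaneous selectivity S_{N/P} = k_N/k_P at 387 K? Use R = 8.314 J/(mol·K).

Since both paths have the same order in M, the concentration cancels and S_{N/P} = k_N/k_P = (A_N/A_P)·exp[(E_P−E_N)/(RT)].
(E_P−E_N)/(RT) = (136−72.9)×10³/(8.314×387) = 63100/3218 = 19.61.
k_N/k_P = (8.60×10^8/1.26×10^17)·exp(19.61) = 6.825×10^-9 × 3.289×10^8 = 2.25.

2.25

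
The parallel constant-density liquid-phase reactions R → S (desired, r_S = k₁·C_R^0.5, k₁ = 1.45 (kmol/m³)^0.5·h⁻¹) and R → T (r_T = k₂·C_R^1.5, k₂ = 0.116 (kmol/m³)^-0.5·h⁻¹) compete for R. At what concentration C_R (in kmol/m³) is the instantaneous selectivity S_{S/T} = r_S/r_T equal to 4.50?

2.78 kmol/m³

S_{S/T} = (k₁/k₂)·C_R⁻¹ ⇒ C_R = (S·k₂/k₁)^(-1).
= (4.50×0.116/1.45)^(-1) = (0.3600)^(-1) = 2.78 kmol/m³.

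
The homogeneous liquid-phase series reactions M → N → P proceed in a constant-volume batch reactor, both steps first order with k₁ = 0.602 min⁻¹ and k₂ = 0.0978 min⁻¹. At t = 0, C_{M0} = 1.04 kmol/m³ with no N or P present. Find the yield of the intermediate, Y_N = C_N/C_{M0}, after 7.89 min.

0.542

For first-order series with pure M initially, C_N(t) = k₁C_{M0}/(k₂−k₁)·(e^(−k₁t) − e^(−k₂t)).
e^(−k₁t) = e^(−0.602×7.89) = e^(−4.750) = 0.008654; e^(−k₂t) = e^(−0.7716) = 0.4623.
C_N = 0.602×1.04/(0.0978−0.602) × (0.008654−0.4623) = (-1.242)×(-0.4536) = 0.5632 kmol/m³.
Y_N = C_N/C_{M0} = 0.5632/1.04 = 0.542.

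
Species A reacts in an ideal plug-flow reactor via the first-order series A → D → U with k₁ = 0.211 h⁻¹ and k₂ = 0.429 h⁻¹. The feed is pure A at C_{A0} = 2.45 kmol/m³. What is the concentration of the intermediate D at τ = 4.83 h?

0.557 kmol/m³

For first-order series with pure A initially, C_D(τ) = k₁C_{A0}/(k₂−k₁)·(e^(−k₁τ) − e^(−k₂τ)).
e^(−k₁τ) = e^(−0.211×4.83) = e^(−1.019) = 0.3609; e^(−k₂τ) = e^(−2.072) = 0.1259.
C_D = 0.211×2.45/(0.429−0.211) × (0.3609−0.1259) = 2.371×0.2350 = 0.5572 kmol/m³.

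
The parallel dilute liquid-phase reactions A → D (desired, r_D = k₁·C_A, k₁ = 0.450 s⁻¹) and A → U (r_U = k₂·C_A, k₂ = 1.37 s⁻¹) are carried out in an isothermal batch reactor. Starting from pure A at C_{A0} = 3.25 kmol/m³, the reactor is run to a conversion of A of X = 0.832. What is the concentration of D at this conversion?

0.669 kmol/m³

C_A = C_{A0}(1−X) = 0.5460 kmol/m³.
Both paths are first order in A, so the instantaneous fraction to D is constant: dC_D/d(−C_A) = k₁/(k₁+k₂) = 0.2473.
C_D = 0.2473·(C_{A0}−C_A) = 0.2473×2.704 = 0.669 kmol/m³.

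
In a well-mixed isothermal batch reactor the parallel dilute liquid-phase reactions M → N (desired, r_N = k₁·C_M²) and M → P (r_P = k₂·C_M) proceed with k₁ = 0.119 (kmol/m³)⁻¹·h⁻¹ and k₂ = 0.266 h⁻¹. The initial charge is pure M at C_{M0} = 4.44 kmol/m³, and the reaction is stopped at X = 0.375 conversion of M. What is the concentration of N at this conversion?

C_M = C_{M0}(1−X) = 2.775 kmol/m³.
Along a PFR/batch, dC_P/dC_M = −r_P/(r_N+r_P) = −k₂/(k₂+k₁·C_M).
Integrating from C_{M0} to C_M: C_P = (0.266/0.119)·ln[(0.266+0.119·4.44)/(0.266+0.119·2.78)] = 2.235·ln(0.7944/0.5962) = 0.6413 kmol/m³.
Then C_N = (C_{M0}−C_M) − C_P = 1.665 − 0.6413 = 1.024 kmol/m³.

1.02 kmol/m³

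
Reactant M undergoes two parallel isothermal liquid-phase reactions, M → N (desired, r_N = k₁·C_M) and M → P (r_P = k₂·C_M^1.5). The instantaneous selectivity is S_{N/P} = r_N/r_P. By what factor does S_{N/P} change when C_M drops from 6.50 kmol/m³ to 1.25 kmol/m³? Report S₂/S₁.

2.28

S_{N/P} = (k₁/k₂)·C_M^-0.5, so S₂/S₁ = (C_{M,2}/C_{M,1})^-0.5.
= (1.25/6.50)^(-0.5) = (0.1923)^(-0.5) = 2.28.
Selectivity toward N rises as C_M falls — low-concentration operation is favoured.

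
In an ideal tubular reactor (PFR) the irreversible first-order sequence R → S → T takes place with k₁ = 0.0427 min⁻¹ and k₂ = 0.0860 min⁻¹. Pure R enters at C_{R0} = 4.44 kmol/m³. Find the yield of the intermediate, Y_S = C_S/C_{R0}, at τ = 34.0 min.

The intermediate concentration in a first-order A→B→C sequence is C_S = k₁C_{R0}(e^(−k₁τ) − e^(−k₂τ))/(k₂−k₁).
e^(−k₁τ) = e^(−0.0427×34.0) = e^(−1.452) = 0.2341; e^(−k₂τ) = e^(−2.924) = 0.05372.
C_S = 0.0427×4.44/(0.0860−0.0427) × (0.2341−0.05372) = 4.378×0.1804 = 0.7900 kmol/m³.
Y_S = C_S/C_{R0} = 0.7900/4.44 = 0.178.

0.178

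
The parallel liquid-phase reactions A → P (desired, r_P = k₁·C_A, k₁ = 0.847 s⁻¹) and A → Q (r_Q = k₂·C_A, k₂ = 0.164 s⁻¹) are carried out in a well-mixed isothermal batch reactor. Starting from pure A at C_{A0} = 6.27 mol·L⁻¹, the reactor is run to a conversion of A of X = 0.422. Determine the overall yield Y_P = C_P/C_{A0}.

C_A = C_{A0}(1−X) = 3.624 mol·L⁻¹.
Both paths are first order in A, so the instantaneous fraction to P is constant: dC_P/d(−C_A) = k₁/(k₁+k₂) = 0.8378.
C_P = 0.8378·(C_{A0}−C_A) = 0.8378×2.646 = 2.22 mol·L⁻¹.
Y_P = C_P/C_{A0} = 2.217/6.27 = 0.354.

0.354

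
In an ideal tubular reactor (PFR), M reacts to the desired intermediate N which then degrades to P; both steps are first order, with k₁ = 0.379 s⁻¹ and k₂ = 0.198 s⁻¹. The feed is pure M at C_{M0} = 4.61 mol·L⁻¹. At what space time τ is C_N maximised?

3.59 s

Setting dC_N/dτ = 0 gives τ_opt = ln(k₂/k₁)/(k₂−k₁).
= ln(0.198/0.379)/(0.198−0.379) = ln(0.5224)/-0.1810 = -0.6493/-0.1810 = 3.59 s.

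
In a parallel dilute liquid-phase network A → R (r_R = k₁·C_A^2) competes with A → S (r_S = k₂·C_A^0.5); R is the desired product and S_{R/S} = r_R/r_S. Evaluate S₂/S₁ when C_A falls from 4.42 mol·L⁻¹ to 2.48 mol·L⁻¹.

0.420

S_{R/S} = (k₁/k₂)·C_A^1.5, so S₂/S₁ = (C_{A,2}/C_{A,1})^1.5.
= (2.48/4.42)^1.5 = (0.5611)^1.5 = 0.420.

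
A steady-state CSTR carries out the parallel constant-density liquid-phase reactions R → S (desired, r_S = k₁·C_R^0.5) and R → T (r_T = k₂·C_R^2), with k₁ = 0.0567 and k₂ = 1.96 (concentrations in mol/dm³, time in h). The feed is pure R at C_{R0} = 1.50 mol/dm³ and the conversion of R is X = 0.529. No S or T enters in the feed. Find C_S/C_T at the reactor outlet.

0.0487

Exit C_R = C_{R0}(1−X) = 1.50×0.471 = 0.7065 mol/dm³.
A CSTR operates uniformly at the exit composition, giving r_S = 0.04766 and r_T = 0.9783 (each k·C_R^n at C_R = 0.7065).
Overall selectivity = C_S/C_T = r_Sτ/(r_Tτ) = r_S/r_T = 0.0487.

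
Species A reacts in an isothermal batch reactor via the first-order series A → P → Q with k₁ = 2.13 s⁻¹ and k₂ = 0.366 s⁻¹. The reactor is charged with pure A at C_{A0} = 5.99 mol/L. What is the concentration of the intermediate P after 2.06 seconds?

3.31 mol/L

Solving the coupled first-order balances gives C_P(t) = [k₁/(k₂−k₁)]·C_{A0}·(e^(−k₁t) − e^(−k₂t)).
e^(−k₁t) = e^(−2.13×2.06) = e^(−4.388) = 0.01243; e^(−k₂t) = e^(−0.7540) = 0.4705.
C_P = 2.13×5.99/(0.366−2.13) × (0.01243−0.4705) = (-7.233)×(-0.4581) = 3.313 mol/L.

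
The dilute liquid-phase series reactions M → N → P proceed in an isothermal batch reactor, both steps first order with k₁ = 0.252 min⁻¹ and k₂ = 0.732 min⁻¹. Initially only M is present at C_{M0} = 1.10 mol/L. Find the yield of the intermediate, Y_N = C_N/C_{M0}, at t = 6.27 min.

For first-order series with pure M initially, C_N(t) = k₁C_{M0}/(k₂−k₁)·(e^(−k₁t) − e^(−k₂t)).
e^(−k₁t) = e^(−0.252×6.27) = e^(−1.580) = 0.2060; e^(−k₂t) = e^(−4.590) = 0.01016.
C_N = 0.252×1.10/(0.732−0.252) × (0.2060−0.01016) = 0.5775×0.1958 = 0.1131 mol/L.
Y_N = C_N/C_{M0} = 0.1131/1.10 = 0.103.

0.103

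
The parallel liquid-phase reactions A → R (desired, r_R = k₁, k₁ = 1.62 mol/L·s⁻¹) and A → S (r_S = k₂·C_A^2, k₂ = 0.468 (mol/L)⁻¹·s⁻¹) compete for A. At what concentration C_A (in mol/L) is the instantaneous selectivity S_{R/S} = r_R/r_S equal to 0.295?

S_{R/S} = (k₁/k₂)·C_A^-2 ⇒ C_A = (S·k₂/k₁)^(-0.5).
= (0.295×0.468/1.62)^(-0.5) = (0.08522)^(-0.5) = 3.43 mol/L.

3.43 mol/L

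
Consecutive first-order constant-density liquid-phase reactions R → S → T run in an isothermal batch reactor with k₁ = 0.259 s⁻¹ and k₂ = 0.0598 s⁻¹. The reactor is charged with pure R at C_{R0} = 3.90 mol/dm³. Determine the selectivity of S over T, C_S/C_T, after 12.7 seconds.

Solving the coupled first-order balances gives C_S(t) = [k₁/(k₂−k₁)]·C_{R0}·(e^(−k₁t) − e^(−k₂t)).
e^(−k₁t) = e^(−0.259×12.7) = e^(−3.289) = 0.03728; e^(−k₂t) = e^(−0.7595) = 0.4679.
C_S = 0.259×3.90/(0.0598−0.259) × (0.03728−0.4679) = (-5.071)×(-0.4306) = 2.184 mol/dm³.
C_R = C_{R0}e^(−k₁t) = 0.1454 mol/dm³, so C_T = C_{R0}−C_R−C_S = 1.571 mol/dm³; C_S/C_T = 1.39.

1.39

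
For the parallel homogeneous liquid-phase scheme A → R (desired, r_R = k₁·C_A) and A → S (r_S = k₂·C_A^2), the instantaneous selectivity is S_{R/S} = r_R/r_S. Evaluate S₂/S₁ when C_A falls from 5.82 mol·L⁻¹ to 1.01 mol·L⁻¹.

5.76

S_{R/S} = (k₁/k₂)·C_A⁻¹, so S₂/S₁ = (C_{A,2}/C_{A,1})⁻¹.
= 5.82/1.01 = 5.76.
Selectivity toward R rises as C_A falls — low-concentration operation is favoured.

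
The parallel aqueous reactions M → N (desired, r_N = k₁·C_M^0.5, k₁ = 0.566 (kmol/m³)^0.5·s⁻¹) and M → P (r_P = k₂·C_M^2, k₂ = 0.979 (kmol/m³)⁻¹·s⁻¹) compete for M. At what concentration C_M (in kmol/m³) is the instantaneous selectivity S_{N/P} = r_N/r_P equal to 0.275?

S_{N/P} = (k₁/k₂)·C_M^-1.5 ⇒ C_M = (S·k₂/k₁)^(1/(-1.5)).
= (0.275×0.979/0.566)^(-0.6667) = (0.4757)^(-0.6667) = 1.64 kmol/m³.

1.64 kmol/m³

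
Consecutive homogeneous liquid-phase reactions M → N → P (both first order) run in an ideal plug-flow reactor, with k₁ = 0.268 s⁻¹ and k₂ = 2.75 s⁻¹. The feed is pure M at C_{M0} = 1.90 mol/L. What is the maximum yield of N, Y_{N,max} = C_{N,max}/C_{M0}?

Evaluating C_N at τ_opt = ln(k₂/k₁)/(k₂−k₁) gives C_{N,max}/C_{M0} = (k₁/k₂)^[k₂/(k₂−k₁)].
= (0.268/2.75)^(2.75/(2.75−0.268)) = (0.09745)^(1.108) = 0.07579.

0.0758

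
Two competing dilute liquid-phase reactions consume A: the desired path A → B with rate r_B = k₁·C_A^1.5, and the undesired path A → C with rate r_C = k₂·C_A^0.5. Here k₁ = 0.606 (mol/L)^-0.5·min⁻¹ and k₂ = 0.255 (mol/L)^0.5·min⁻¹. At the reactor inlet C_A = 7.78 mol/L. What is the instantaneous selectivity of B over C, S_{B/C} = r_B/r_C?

18.5

S_{B/C} = r_B/r_C = (k₁·C_A^1.5)/(k₂·C_A^0.5) = (k₁/k₂)·C_A.
= (0.606×7.780^1.5) / (0.255×7.780^0.5) = 13.15/0.7113 = 18.5.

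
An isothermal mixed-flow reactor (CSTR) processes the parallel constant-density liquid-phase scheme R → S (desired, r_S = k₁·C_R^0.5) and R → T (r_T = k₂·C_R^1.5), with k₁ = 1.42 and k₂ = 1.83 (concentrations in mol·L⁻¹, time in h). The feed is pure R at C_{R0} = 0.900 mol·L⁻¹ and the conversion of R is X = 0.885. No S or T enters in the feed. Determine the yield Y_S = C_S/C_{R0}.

Exit C_R = C_{R0}(1−X) = 0.900×0.115 = 0.1035 mol·L⁻¹.
Rates in a CSTR are evaluated at the outlet concentration: r_S = 1.42×0.1035^0.5 = 0.4568, r_T = 1.83×0.1035^1.5 = 0.06093.
Fraction of consumed R going to S: r_S/(r_S+r_T) = 0.8823.
C_S = 0.8823·C_{R0}·X = 0.8823×0.900×0.885 = 0.703 mol·L⁻¹; Y_S = C_S/C_{R0} = 0.781.

0.781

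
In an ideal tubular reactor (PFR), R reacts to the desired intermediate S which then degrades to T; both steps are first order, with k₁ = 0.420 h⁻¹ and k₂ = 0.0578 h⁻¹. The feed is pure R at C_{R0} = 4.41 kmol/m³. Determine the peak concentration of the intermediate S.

For a first-order series the maximum intermediate yield is C_{S,max}/C_{R0} = (k₁/k₂)^[k₂/(k₂−k₁)].
= (0.420/0.0578)^(0.0578/(0.0578−0.420)) = (7.266)^(-0.1596) = 0.7287.
C_{S,max} = 0.7287×4.41 = 3.21 kmol/m³.

3.21 kmol/m³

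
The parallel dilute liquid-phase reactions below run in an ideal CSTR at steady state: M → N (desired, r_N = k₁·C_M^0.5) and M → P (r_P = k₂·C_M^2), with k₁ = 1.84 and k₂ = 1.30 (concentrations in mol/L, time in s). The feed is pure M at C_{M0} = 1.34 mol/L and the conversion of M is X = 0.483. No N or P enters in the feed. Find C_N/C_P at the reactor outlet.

Exit C_M = C_{M0}(1−X) = 1.34×0.517 = 0.6928 mol/L.
In a CSTR the entire volume is at exit conditions, so r_N = 1.84×0.6928^0.5 = 1.531 and r_P = 1.30×0.6928^2 = 0.6239.
Overall selectivity = C_N/C_P = r_Nτ/(r_Pτ) = r_N/r_P = 2.45.

2.45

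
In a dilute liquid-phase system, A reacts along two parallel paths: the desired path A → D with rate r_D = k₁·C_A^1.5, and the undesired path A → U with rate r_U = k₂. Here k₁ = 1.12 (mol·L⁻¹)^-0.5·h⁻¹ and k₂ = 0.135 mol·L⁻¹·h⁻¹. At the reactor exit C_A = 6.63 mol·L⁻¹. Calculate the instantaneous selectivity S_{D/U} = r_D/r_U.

142

S_{D/U} = r_D/r_U = (k₁·C_A^1.5)/(k₂) = (k₁/k₂)·C_A^1.5.
= (1.12×6.630^1.5) / (0.135) = 19.12/0.1350 = 142.
Since the desired path is higher order in A, keeping C_A high (PFR or concentrated feed) favours D.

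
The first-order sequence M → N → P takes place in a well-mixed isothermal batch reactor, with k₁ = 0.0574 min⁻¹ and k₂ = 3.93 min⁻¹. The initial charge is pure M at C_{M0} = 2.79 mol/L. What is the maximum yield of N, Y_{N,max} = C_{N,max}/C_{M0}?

Evaluating C_N at t_opt = ln(k₂/k₁)/(k₂−k₁) gives C_{N,max}/C_{M0} = (k₁/k₂)^[k₂/(k₂−k₁)].
= (0.0574/3.93)^(3.93/(3.93−0.0574)) = (0.01461)^(1.015) = 0.01372.

0.0137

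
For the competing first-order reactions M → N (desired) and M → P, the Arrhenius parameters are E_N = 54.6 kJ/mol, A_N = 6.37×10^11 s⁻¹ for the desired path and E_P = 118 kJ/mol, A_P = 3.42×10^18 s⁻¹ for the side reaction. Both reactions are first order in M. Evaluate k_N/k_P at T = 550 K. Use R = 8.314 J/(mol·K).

0.196

Since both paths have the same order in M, the concentration cancels and S_{N/P} = k_N/k_P = (A_N/A_P)·exp[(E_P−E_N)/(RT)].
(E_P−E_N)/(RT) = (118−54.6)×10³/(8.314×550) = 63400/4573 = 13.86.
k_N/k_P = (6.37×10^11/3.42×10^18)·exp(13.86) = 1.863×10^-7 × 1.051×10^6 = 0.196.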